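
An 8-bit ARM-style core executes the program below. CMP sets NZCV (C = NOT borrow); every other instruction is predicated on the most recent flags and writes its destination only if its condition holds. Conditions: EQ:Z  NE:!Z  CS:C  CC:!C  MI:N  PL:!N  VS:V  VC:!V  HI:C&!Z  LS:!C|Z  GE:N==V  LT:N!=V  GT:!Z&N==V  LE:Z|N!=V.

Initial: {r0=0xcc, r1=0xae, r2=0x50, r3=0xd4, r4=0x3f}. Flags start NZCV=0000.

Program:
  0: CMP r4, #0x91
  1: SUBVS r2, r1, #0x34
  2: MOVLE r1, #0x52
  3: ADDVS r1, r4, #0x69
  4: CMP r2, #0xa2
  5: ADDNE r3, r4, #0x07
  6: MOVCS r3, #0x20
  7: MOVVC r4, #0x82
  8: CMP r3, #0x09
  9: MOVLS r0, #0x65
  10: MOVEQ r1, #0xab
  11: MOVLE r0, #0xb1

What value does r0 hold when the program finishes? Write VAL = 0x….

VAL = 0xcc

[0] flags=1001 → (cmp)
[1] flags=1001 VS?T → r2=0x7a
[2] flags=1001 LE?F → skip
[3] flags=1001 VS?T → r1=0xa8
[4] flags=1001 → (cmp)
[5] flags=1001 NE?T → r3=0x46
[6] flags=1001 CS?F → skip
[7] flags=1001 VC?F → skip
[8] flags=0010 → (cmp)
[9] flags=0010 LS?F → skip
[10] flags=0010 EQ?F → skip
[11] flags=0010 LE?F → skip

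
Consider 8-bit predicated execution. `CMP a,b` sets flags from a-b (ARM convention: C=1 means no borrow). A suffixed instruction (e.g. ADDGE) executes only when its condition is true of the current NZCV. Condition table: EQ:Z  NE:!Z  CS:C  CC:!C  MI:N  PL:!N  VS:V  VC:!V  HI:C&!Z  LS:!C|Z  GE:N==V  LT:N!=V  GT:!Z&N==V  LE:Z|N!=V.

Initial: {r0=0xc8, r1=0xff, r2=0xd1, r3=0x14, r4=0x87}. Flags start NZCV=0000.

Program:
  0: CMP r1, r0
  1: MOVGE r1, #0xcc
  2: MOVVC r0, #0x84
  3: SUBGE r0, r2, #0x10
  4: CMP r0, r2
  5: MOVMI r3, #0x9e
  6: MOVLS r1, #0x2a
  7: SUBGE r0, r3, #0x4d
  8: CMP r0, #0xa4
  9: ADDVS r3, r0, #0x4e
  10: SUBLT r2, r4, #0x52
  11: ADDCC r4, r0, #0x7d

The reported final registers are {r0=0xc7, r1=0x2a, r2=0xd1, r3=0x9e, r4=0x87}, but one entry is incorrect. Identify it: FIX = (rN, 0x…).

FIX = (r0, 0xc1)

[0] flags=0010 → (cmp)
[1] flags=0010 GE?T → r1=0xcc
[2] flags=0010 VC?T → r0=0x84
[3] flags=0010 GE?T → r0=0xc1
[4] flags=1000 → (cmp)
[5] flags=1000 MI?T → r3=0x9e
[6] flags=1000 LS?T → r1=0x2a
[7] flags=1000 GE?F → skip
[8] flags=0010 → (cmp)
[9] flags=0010 VS?F → skip
[10] flags=0010 LT?F → skip
[11] flags=0010 CC?F → skip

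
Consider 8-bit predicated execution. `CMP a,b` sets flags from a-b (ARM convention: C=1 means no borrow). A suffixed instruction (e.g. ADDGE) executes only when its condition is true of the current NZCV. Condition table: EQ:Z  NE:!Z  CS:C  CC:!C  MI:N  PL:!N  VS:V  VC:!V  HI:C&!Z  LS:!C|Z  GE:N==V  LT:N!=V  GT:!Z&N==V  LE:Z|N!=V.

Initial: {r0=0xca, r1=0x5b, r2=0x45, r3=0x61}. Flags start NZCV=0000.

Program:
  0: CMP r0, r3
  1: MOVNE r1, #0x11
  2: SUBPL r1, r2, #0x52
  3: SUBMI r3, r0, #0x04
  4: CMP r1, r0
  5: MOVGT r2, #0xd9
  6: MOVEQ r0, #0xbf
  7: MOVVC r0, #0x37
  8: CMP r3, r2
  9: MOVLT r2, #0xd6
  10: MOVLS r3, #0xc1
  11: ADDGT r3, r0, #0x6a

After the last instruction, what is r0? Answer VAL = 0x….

VAL = 0x37

[0] flags=0011 → (cmp)
[1] flags=0011 NE?T → r1=0x11
[2] flags=0011 PL?T → r1=0xf3
[3] flags=0011 MI?F → skip
[4] flags=0010 → (cmp)
[5] flags=0010 GT?T → r2=0xd9
[6] flags=0010 EQ?F → skip
[7] flags=0010 VC?T → r0=0x37
[8] flags=1001 → (cmp)
[9] flags=1001 LT?F → skip
[10] flags=1001 LS?T → r3=0xc1
[11] flags=1001 GT?T → r3=0xa1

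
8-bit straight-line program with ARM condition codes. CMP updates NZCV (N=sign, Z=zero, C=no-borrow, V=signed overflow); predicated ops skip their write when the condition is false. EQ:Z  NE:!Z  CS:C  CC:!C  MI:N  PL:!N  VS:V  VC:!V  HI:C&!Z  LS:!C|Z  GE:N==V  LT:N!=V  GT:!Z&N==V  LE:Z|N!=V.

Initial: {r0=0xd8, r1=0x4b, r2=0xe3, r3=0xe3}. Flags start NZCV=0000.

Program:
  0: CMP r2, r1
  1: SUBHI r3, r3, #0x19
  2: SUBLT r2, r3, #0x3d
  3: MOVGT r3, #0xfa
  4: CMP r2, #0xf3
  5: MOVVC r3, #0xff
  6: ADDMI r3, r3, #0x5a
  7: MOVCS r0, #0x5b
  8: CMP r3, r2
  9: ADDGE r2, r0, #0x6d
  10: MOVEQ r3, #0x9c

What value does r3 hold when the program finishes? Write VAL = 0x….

0: ✓ CMP  NZCV=1010
1: ✓ SUBHI  r3←0xca
2: ✓ SUBLT  r2←0x8d
3: · MOVGT
4: ✓ CMP  NZCV=1000
5: ✓ MOVVC  r3←0xff
6: ✓ ADDMI  r3←0x59
7: · MOVCS
8: ✓ CMP  NZCV=1001
9: ✓ ADDGE  r2←0x45
10: · MOVEQ

VAL = 0x59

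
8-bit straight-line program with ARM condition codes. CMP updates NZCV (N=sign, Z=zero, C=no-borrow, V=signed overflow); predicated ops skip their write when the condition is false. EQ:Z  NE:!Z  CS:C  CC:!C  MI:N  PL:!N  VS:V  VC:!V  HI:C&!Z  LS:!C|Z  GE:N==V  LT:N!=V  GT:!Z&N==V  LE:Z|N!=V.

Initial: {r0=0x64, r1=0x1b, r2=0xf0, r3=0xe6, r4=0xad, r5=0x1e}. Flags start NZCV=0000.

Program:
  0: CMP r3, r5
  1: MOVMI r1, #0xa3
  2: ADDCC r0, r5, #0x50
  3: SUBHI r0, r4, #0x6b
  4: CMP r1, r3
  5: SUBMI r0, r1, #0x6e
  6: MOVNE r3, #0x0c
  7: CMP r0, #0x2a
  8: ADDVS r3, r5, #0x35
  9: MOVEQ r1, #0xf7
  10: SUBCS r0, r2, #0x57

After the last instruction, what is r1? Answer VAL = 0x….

[0] flags=1010 → (cmp)
[1] flags=1010 MI?T → r1=0xa3
[2] flags=1010 CC?F → skip
[3] flags=1010 HI?T → r0=0x42
[4] flags=1000 → (cmp)
[5] flags=1000 MI?T → r0=0x35
[6] flags=1000 NE?T → r3=0x0c
[7] flags=0010 → (cmp)
[8] flags=0010 VS?F → skip
[9] flags=0010 EQ?F → skip
[10] flags=0010 CS?T → r0=0x99

VAL = 0xa3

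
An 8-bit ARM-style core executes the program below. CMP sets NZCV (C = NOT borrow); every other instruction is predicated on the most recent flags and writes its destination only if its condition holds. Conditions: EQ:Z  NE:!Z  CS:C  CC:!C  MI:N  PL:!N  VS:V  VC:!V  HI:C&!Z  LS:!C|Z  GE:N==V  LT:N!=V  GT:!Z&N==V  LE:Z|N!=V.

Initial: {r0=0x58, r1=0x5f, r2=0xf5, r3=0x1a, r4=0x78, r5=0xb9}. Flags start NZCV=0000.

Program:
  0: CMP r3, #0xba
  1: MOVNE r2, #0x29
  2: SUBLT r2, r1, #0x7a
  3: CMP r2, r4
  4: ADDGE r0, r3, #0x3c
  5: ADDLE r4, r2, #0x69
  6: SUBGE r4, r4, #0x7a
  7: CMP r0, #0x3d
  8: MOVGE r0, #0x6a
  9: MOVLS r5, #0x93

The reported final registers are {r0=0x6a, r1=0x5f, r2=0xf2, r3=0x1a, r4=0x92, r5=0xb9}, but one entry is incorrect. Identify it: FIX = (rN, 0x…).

[0] flags=0000 → (cmp)
[1] flags=0000 NE?T → r2=0x29
[2] flags=0000 LT?F → skip
[3] flags=1000 → (cmp)
[4] flags=1000 GE?F → skip
[5] flags=1000 LE?T → r4=0x92
[6] flags=1000 GE?F → skip
[7] flags=0010 → (cmp)
[8] flags=0010 GE?T → r0=0x6a
[9] flags=0010 LS?F → skip

FIX = (r2, 0x29)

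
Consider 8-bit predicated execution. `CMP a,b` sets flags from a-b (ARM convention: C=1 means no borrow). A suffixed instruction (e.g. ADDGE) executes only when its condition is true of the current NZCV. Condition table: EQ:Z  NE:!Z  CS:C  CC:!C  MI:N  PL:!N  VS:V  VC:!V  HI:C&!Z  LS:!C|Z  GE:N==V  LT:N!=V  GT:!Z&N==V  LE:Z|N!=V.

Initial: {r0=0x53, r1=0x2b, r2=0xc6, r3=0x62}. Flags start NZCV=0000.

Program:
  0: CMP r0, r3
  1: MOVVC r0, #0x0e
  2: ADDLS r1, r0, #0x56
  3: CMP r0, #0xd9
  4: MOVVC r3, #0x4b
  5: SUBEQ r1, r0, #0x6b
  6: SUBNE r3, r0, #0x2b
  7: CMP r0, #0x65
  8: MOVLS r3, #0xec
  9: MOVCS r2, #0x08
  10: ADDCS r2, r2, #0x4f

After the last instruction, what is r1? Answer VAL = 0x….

[0] flags=1000 → (cmp)
[1] flags=1000 VC?T → r0=0x0e
[2] flags=1000 LS?T → r1=0x64
[3] flags=0000 → (cmp)
[4] flags=0000 VC?T → r3=0x4b
[5] flags=0000 EQ?F → skip
[6] flags=0000 NE?T → r3=0xe3
[7] flags=1000 → (cmp)
[8] flags=1000 LS?T → r3=0xec
[9] flags=1000 CS?F → skip
[10] flags=1000 CS?F → skip

VAL = 0x64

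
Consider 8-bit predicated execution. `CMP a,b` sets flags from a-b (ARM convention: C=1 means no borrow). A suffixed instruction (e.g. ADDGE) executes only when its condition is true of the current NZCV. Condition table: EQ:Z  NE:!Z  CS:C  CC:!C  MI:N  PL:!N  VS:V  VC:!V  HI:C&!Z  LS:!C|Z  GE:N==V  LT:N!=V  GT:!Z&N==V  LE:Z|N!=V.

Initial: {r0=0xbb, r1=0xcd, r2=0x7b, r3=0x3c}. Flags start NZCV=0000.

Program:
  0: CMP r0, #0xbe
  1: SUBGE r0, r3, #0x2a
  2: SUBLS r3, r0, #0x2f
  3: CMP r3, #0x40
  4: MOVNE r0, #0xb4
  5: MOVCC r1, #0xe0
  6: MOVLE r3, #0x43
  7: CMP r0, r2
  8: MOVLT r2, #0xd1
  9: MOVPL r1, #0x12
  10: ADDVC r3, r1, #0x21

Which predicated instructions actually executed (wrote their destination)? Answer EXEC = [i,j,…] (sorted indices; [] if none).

[0] flags=1000 → (cmp)
[1] flags=1000 GE?F → skip
[2] flags=1000 LS?T → r3=0x8c
[3] flags=0011 → (cmp)
[4] flags=0011 NE?T → r0=0xb4
[5] flags=0011 CC?F → skip
[6] flags=0011 LE?T → r3=0x43
[7] flags=0011 → (cmp)
[8] flags=0011 LT?T → r2=0xd1
[9] flags=0011 PL?T → r1=0x12
[10] flags=0011 VC?F → skip

EXEC = [2,4,6,8,9]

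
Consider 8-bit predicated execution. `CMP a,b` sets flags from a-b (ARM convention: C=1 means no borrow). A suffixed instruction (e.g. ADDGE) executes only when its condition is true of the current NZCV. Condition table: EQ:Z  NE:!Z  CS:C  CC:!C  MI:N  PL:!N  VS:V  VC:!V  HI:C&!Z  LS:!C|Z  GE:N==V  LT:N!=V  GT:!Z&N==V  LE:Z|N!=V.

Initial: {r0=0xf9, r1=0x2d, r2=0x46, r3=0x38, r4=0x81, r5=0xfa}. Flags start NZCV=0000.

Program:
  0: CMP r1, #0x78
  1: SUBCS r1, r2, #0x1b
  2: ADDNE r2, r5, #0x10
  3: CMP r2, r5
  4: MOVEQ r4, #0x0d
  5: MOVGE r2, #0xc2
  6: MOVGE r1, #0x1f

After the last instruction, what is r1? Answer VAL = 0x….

VAL = 0x1f

0: ✓ CMP  NZCV=1000
1: · SUBCS
2: ✓ ADDNE  r2←0x0a
3: ✓ CMP  NZCV=0000
4: · MOVEQ
5: ✓ MOVGE  r2←0xc2
6: ✓ MOVGE  r1←0x1f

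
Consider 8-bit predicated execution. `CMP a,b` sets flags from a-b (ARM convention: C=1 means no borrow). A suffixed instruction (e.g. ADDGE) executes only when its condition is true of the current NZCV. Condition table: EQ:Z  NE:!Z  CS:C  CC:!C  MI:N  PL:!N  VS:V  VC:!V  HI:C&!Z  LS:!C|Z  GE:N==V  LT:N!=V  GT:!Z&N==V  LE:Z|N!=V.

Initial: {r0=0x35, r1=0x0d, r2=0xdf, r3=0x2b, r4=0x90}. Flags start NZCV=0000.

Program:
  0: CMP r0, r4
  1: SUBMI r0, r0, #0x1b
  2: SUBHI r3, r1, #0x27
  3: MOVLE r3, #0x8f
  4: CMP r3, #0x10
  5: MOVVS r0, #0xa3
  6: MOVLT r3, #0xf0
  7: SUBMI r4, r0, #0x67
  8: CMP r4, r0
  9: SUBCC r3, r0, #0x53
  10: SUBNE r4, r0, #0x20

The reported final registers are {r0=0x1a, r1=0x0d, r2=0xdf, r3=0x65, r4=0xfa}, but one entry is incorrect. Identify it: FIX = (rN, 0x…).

FIX = (r3, 0x2b)

[0] flags=1001 → (cmp)
[1] flags=1001 MI?T → r0=0x1a
[2] flags=1001 HI?F → skip
[3] flags=1001 LE?F → skip
[4] flags=0010 → (cmp)
[5] flags=0010 VS?F → skip
[6] flags=0010 LT?F → skip
[7] flags=0010 MI?F → skip
[8] flags=0011 → (cmp)
[9] flags=0011 CC?F → skip
[10] flags=0011 NE?T → r4=0xfa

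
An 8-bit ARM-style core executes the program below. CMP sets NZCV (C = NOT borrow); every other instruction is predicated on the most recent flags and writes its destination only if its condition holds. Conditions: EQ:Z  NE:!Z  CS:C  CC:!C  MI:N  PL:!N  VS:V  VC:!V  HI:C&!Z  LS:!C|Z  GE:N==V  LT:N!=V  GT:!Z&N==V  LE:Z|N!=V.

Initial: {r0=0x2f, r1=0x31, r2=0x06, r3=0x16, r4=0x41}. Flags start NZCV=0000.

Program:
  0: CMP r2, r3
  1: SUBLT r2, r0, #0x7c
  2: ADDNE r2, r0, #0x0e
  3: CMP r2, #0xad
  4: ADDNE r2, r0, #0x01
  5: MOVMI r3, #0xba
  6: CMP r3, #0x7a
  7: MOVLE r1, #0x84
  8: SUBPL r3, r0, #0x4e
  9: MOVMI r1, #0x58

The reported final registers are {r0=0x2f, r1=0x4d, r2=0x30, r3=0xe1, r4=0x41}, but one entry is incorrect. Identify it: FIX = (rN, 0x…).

FIX = (r1, 0x84)

[0] flags=1000 → (cmp)
[1] flags=1000 LT?T → r2=0xb3
[2] flags=1000 NE?T → r2=0x3d
[3] flags=1001 → (cmp)
[4] flags=1001 NE?T → r2=0x30
[5] flags=1001 MI?T → r3=0xba
[6] flags=0011 → (cmp)
[7] flags=0011 LE?T → r1=0x84
[8] flags=0011 PL?T → r3=0xe1
[9] flags=0011 MI?F → skip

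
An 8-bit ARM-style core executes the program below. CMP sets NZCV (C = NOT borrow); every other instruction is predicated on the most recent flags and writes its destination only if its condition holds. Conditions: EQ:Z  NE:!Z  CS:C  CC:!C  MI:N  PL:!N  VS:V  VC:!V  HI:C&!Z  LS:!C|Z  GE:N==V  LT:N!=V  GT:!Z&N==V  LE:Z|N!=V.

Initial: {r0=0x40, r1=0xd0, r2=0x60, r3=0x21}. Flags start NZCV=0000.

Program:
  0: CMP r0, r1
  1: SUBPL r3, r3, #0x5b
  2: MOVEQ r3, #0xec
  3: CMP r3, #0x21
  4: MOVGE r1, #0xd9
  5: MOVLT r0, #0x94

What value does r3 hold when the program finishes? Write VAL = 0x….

VAL = 0xc6

0: ✓ CMP  NZCV=0000
1: ✓ SUBPL  r3←0xc6
2: · MOVEQ
3: ✓ CMP  NZCV=1010
4: · MOVGE
5: ✓ MOVLT  r0←0x94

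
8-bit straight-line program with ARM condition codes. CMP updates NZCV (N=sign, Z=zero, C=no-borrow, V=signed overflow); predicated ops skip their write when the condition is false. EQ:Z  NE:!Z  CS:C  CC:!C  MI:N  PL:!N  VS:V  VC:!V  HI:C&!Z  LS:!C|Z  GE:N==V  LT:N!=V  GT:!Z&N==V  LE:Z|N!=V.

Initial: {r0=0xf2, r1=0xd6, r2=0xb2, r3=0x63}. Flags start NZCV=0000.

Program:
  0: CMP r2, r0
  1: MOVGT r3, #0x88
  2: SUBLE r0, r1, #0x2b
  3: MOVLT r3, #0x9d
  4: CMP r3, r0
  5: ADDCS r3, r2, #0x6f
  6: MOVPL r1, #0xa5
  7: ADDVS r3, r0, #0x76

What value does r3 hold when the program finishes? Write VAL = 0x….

VAL = 0x9d

[0] flags=1000 → (cmp)
[1] flags=1000 GT?F → skip
[2] flags=1000 LE?T → r0=0xab
[3] flags=1000 LT?T → r3=0x9d
[4] flags=1000 → (cmp)
[5] flags=1000 CS?F → skip
[6] flags=1000 PL?F → skip
[7] flags=1000 VS?F → skip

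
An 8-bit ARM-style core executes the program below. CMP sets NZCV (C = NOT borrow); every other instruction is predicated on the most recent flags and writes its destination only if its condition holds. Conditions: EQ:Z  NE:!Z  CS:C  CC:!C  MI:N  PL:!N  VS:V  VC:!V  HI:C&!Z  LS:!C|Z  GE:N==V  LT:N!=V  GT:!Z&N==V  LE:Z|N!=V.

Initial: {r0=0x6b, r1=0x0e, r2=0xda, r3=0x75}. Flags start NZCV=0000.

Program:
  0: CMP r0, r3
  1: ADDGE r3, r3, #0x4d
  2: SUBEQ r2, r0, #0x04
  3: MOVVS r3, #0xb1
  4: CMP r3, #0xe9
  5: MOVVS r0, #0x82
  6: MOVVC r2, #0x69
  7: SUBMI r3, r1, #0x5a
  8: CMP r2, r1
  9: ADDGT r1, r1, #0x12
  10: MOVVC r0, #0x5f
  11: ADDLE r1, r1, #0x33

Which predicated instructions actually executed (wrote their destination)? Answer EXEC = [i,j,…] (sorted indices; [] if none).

EXEC = [5,7,10,11]

[0] flags=1000 → (cmp)
[1] flags=1000 GE?F → skip
[2] flags=1000 EQ?F → skip
[3] flags=1000 VS?F → skip
[4] flags=1001 → (cmp)
[5] flags=1001 VS?T → r0=0x82
[6] flags=1001 VC?F → skip
[7] flags=1001 MI?T → r3=0xb4
[8] flags=1010 → (cmp)
[9] flags=1010 GT?F → skip
[10] flags=1010 VC?T → r0=0x5f
[11] flags=1010 LE?T → r1=0x41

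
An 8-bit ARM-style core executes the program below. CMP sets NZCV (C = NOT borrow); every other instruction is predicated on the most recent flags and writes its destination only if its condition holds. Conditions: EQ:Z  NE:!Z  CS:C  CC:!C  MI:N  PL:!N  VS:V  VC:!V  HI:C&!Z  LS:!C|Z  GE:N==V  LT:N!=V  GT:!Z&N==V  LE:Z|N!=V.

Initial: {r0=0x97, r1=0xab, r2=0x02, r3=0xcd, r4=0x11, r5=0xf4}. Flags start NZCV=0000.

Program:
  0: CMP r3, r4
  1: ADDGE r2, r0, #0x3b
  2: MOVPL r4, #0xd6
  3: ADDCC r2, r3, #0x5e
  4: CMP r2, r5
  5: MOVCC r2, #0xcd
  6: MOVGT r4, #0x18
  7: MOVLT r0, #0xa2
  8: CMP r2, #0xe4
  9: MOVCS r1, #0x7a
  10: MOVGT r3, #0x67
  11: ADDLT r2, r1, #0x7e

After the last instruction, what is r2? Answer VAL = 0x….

0: ✓ CMP  NZCV=1010
1: · ADDGE
2: · MOVPL
3: · ADDCC
4: ✓ CMP  NZCV=0000
5: ✓ MOVCC  r2←0xcd
6: ✓ MOVGT  r4←0x18
7: · MOVLT
8: ✓ CMP  NZCV=1000
9: · MOVCS
10: · MOVGT
11: ✓ ADDLT  r2←0x29

VAL = 0x29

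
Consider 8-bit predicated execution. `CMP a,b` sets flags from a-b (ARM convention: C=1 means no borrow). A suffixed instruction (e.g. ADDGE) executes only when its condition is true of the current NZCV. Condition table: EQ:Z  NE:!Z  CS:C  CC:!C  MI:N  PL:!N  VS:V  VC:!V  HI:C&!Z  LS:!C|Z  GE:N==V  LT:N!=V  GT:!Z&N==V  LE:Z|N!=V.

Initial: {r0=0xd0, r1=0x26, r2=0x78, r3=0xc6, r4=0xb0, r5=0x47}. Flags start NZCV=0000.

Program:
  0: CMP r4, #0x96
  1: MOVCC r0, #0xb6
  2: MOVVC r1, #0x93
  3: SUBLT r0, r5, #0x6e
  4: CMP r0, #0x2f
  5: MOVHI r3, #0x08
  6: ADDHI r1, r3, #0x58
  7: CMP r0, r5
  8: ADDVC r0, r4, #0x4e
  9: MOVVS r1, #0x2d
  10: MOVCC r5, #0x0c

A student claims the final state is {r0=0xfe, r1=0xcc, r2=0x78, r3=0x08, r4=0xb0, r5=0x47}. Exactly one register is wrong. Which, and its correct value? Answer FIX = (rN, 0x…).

0: ✓ CMP  NZCV=0010
1: · MOVCC
2: ✓ MOVVC  r1←0x93
3: · SUBLT
4: ✓ CMP  NZCV=1010
5: ✓ MOVHI  r3←0x08
6: ✓ ADDHI  r1←0x60
7: ✓ CMP  NZCV=1010
8: ✓ ADDVC  r0←0xfe
9: · MOVVS
10: · MOVCC

FIX = (r1, 0x60)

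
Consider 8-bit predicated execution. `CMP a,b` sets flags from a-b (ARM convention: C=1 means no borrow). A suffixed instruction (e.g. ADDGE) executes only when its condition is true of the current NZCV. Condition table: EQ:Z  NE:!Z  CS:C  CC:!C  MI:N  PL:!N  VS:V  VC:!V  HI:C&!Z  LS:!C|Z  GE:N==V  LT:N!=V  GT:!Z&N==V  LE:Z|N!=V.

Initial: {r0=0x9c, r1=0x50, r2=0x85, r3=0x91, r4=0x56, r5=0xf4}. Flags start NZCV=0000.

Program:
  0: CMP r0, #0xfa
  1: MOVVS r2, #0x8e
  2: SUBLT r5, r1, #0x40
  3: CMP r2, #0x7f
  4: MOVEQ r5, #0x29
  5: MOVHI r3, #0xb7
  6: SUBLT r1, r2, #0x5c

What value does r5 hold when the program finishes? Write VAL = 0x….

[0] flags=1000 → (cmp)
[1] flags=1000 VS?F → skip
[2] flags=1000 LT?T → r5=0x10
[3] flags=0011 → (cmp)
[4] flags=0011 EQ?F → skip
[5] flags=0011 HI?T → r3=0xb7
[6] flags=0011 LT?T → r1=0x29

VAL = 0x10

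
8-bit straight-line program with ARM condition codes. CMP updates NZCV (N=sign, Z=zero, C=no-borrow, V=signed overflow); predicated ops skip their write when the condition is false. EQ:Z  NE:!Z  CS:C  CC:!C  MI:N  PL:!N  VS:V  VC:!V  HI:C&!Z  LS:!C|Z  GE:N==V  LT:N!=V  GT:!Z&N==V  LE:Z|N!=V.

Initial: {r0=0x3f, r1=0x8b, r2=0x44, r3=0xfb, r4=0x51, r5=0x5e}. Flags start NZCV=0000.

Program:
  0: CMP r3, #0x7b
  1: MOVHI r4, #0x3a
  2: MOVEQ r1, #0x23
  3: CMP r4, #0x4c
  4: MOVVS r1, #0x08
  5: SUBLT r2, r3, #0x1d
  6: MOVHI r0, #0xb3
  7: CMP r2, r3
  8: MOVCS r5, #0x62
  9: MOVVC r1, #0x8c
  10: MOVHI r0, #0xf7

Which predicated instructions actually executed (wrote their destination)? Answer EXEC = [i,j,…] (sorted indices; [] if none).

EXEC = [1,5,9]

0: ✓ CMP  NZCV=1010
1: ✓ MOVHI  r4←0x3a
2: · MOVEQ
3: ✓ CMP  NZCV=1000
4: · MOVVS
5: ✓ SUBLT  r2←0xde
6: · MOVHI
7: ✓ CMP  NZCV=1000
8: · MOVCS
9: ✓ MOVVC  r1←0x8c
10: · MOVHI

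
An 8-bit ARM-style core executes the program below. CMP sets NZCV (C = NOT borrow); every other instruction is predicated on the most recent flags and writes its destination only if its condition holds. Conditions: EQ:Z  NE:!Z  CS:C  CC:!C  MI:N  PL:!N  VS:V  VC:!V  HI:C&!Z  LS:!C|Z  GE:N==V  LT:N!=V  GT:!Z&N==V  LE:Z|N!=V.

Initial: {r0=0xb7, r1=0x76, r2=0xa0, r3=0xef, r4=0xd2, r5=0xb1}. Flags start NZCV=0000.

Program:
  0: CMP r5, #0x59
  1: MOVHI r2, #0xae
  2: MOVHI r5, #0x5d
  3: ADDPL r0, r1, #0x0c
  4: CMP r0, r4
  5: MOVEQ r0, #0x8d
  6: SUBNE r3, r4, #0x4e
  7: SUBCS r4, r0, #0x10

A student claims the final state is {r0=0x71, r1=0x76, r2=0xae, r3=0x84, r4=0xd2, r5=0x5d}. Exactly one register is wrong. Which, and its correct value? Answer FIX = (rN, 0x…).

FIX = (r0, 0x82)

0: ✓ CMP  NZCV=0011
1: ✓ MOVHI  r2←0xae
2: ✓ MOVHI  r5←0x5d
3: ✓ ADDPL  r0←0x82
4: ✓ CMP  NZCV=1000
5: · MOVEQ
6: ✓ SUBNE  r3←0x84
7: · SUBCS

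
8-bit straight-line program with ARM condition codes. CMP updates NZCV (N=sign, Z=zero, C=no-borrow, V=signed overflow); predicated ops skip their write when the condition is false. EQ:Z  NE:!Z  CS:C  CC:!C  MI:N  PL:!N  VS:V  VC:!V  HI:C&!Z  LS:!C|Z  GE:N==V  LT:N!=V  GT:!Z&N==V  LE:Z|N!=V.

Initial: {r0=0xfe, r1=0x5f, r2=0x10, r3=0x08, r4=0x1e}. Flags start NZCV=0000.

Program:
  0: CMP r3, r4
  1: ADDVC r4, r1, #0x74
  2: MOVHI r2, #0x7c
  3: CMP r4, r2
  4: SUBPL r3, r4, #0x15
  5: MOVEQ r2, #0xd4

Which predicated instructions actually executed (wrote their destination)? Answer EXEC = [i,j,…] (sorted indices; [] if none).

EXEC = [1]

[0] flags=1000 → (cmp)
[1] flags=1000 VC?T → r4=0xd3
[2] flags=1000 HI?F → skip
[3] flags=1010 → (cmp)
[4] flags=1010 PL?F → skip
[5] flags=1010 EQ?F → skip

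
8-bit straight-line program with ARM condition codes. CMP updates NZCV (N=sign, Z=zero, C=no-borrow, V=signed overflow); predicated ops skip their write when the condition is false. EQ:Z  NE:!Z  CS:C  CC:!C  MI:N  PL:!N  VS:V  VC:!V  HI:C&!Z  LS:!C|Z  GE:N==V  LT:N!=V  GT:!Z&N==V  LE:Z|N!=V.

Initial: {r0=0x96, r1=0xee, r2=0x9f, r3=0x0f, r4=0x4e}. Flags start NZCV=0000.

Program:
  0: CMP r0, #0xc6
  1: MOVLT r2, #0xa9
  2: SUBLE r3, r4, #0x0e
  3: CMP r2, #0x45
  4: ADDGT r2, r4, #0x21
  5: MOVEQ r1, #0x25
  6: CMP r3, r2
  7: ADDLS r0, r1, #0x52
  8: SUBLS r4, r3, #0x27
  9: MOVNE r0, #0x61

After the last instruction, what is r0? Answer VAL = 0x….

[0] flags=1000 → (cmp)
[1] flags=1000 LT?T → r2=0xa9
[2] flags=1000 LE?T → r3=0x40
[3] flags=0011 → (cmp)
[4] flags=0011 GT?F → skip
[5] flags=0011 EQ?F → skip
[6] flags=1001 → (cmp)
[7] flags=1001 LS?T → r0=0x40
[8] flags=1001 LS?T → r4=0x19
[9] flags=1001 NE?T → r0=0x61

VAL = 0x61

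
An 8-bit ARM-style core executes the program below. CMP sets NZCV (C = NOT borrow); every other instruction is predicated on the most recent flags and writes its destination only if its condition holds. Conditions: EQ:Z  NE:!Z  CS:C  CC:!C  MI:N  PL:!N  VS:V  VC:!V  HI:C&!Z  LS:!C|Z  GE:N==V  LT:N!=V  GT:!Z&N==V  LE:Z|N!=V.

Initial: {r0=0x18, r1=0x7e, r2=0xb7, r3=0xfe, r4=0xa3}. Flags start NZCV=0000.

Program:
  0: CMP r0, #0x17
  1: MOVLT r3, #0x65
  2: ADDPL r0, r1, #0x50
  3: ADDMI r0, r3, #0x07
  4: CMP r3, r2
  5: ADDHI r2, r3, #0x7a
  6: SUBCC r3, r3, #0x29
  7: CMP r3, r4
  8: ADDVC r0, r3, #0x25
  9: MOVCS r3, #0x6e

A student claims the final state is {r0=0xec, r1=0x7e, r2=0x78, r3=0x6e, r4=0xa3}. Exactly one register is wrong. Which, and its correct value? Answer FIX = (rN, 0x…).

FIX = (r0, 0x23)

[0] flags=0010 → (cmp)
[1] flags=0010 LT?F → skip
[2] flags=0010 PL?T → r0=0xce
[3] flags=0010 MI?F → skip
[4] flags=0010 → (cmp)
[5] flags=0010 HI?T → r2=0x78
[6] flags=0010 CC?F → skip
[7] flags=0010 → (cmp)
[8] flags=0010 VC?T → r0=0x23
[9] flags=0010 CS?T → r3=0x6e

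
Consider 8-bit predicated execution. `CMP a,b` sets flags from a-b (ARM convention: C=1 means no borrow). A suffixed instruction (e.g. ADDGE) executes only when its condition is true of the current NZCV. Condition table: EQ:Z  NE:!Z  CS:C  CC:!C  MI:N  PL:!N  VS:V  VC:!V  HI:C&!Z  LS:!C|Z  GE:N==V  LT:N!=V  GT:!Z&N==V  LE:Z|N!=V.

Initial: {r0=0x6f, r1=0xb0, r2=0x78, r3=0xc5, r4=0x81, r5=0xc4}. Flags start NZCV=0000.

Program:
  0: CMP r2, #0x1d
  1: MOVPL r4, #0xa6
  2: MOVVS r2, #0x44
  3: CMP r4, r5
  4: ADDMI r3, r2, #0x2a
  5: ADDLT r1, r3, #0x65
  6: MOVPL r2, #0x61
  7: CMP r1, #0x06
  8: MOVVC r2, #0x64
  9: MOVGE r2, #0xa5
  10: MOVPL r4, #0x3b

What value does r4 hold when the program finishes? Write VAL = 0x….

0: ✓ CMP  NZCV=0010
1: ✓ MOVPL  r4←0xa6
2: · MOVVS
3: ✓ CMP  NZCV=1000
4: ✓ ADDMI  r3←0xa2
5: ✓ ADDLT  r1←0x07
6: · MOVPL
7: ✓ CMP  NZCV=0010
8: ✓ MOVVC  r2←0x64
9: ✓ MOVGE  r2←0xa5
10: ✓ MOVPL  r4←0x3b

VAL = 0x3b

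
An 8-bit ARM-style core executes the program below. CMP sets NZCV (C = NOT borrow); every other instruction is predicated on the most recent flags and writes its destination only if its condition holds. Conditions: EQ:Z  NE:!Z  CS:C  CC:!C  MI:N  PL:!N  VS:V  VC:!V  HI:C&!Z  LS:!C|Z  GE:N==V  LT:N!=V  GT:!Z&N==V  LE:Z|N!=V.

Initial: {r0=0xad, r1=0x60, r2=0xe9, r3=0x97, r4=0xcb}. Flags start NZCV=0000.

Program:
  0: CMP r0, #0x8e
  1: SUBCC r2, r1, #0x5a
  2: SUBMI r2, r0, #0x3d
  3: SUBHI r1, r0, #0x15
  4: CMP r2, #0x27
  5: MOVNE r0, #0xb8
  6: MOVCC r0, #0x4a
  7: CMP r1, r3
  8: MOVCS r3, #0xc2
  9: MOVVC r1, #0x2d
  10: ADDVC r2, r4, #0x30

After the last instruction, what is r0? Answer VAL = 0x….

VAL = 0xb8

[0] flags=0010 → (cmp)
[1] flags=0010 CC?F → skip
[2] flags=0010 MI?F → skip
[3] flags=0010 HI?T → r1=0x98
[4] flags=1010 → (cmp)
[5] flags=1010 NE?T → r0=0xb8
[6] flags=1010 CC?F → skip
[7] flags=0010 → (cmp)
[8] flags=0010 CS?T → r3=0xc2
[9] flags=0010 VC?T → r1=0x2d
[10] flags=0010 VC?T → r2=0xfb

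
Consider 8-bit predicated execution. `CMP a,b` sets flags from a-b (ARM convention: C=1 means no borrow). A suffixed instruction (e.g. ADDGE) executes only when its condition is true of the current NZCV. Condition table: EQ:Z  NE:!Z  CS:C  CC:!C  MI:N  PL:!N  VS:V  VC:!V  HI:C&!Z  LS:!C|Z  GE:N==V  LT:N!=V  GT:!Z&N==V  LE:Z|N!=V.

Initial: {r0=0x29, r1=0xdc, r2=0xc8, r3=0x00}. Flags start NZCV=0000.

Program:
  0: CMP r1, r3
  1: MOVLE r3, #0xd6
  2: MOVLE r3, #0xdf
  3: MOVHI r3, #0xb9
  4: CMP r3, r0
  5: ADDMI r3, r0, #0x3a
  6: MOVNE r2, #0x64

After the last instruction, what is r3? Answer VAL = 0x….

[0] flags=1010 → (cmp)
[1] flags=1010 LE?T → r3=0xd6
[2] flags=1010 LE?T → r3=0xdf
[3] flags=1010 HI?T → r3=0xb9
[4] flags=1010 → (cmp)
[5] flags=1010 MI?T → r3=0x63
[6] flags=1010 NE?T → r2=0x64

VAL = 0x63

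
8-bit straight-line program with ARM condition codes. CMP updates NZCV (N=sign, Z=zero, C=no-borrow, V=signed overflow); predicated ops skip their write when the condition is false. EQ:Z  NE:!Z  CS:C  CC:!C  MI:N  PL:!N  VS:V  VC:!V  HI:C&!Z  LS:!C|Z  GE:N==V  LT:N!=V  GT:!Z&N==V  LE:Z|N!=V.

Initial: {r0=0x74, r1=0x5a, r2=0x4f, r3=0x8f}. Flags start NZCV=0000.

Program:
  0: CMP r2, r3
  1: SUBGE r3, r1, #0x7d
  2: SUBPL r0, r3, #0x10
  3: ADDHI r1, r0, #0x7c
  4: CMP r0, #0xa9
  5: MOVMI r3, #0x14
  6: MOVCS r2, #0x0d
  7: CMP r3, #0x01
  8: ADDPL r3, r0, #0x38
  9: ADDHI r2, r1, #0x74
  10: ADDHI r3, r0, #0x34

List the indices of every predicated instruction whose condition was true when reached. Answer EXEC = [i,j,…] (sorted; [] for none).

0: ✓ CMP  NZCV=1001
1: ✓ SUBGE  r3←0xdd
2: · SUBPL
3: · ADDHI
4: ✓ CMP  NZCV=1001
5: ✓ MOVMI  r3←0x14
6: · MOVCS
7: ✓ CMP  NZCV=0010
8: ✓ ADDPL  r3←0xac
9: ✓ ADDHI  r2←0xce
10: ✓ ADDHI  r3←0xa8

EXEC = [1,5,8,9,10]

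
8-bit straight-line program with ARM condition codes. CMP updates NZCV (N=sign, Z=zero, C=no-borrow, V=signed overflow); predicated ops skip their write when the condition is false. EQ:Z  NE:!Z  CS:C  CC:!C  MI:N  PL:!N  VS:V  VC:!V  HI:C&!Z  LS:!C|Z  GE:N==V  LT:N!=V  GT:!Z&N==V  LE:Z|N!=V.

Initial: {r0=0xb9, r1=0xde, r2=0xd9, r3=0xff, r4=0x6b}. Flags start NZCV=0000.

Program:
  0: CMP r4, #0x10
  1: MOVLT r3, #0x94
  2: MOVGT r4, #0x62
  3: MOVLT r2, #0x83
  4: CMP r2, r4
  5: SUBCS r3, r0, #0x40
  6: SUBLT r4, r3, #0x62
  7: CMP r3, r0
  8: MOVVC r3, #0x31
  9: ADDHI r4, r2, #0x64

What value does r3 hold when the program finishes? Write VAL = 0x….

0: ✓ CMP  NZCV=0010
1: · MOVLT
2: ✓ MOVGT  r4←0x62
3: · MOVLT
4: ✓ CMP  NZCV=0011
5: ✓ SUBCS  r3←0x79
6: ✓ SUBLT  r4←0x17
7: ✓ CMP  NZCV=1001
8: · MOVVC
9: · ADDHI

VAL = 0x79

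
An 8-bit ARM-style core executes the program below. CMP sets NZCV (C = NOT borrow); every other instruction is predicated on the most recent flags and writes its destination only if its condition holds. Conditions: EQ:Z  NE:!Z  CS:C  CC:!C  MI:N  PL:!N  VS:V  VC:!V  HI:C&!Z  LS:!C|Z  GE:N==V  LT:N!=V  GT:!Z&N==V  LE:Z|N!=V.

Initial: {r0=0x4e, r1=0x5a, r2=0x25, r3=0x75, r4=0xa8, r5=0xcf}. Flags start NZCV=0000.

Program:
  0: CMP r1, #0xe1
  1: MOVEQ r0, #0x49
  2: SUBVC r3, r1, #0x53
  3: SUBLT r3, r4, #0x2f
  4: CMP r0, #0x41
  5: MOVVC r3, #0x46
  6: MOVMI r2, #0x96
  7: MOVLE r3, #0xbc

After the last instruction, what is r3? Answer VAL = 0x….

0: ✓ CMP  NZCV=0000
1: · MOVEQ
2: ✓ SUBVC  r3←0x07
3: · SUBLT
4: ✓ CMP  NZCV=0010
5: ✓ MOVVC  r3←0x46
6: · MOVMI
7: · MOVLE

VAL = 0x46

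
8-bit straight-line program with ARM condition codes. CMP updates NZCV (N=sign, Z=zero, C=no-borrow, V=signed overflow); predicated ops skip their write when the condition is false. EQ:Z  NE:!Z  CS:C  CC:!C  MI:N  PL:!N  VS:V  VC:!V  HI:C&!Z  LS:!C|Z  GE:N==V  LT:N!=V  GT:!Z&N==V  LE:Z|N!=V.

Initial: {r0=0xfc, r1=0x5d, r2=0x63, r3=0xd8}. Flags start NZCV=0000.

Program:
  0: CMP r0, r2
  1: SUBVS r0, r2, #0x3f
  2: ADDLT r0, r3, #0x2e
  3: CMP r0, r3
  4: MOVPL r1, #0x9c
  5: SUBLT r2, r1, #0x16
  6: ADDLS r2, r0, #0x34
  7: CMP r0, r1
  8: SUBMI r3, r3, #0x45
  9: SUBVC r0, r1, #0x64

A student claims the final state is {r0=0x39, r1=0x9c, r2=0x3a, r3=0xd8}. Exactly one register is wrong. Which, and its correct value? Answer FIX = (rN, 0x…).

FIX = (r0, 0x38)

[0] flags=1010 → (cmp)
[1] flags=1010 VS?F → skip
[2] flags=1010 LT?T → r0=0x06
[3] flags=0000 → (cmp)
[4] flags=0000 PL?T → r1=0x9c
[5] flags=0000 LT?F → skip
[6] flags=0000 LS?T → r2=0x3a
[7] flags=0000 → (cmp)
[8] flags=0000 MI?F → skip
[9] flags=0000 VC?T → r0=0x38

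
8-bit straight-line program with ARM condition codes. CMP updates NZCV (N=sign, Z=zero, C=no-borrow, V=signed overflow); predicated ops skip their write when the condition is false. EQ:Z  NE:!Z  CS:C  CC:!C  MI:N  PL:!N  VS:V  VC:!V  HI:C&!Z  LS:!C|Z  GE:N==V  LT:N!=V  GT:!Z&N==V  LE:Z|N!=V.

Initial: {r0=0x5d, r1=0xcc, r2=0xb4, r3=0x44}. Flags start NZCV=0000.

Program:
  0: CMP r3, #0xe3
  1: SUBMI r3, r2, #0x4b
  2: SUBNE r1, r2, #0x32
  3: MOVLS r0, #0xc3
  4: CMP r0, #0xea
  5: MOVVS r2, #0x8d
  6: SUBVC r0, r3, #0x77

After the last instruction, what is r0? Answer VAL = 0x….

VAL = 0xcd

[0] flags=0000 → (cmp)
[1] flags=0000 MI?F → skip
[2] flags=0000 NE?T → r1=0x82
[3] flags=0000 LS?T → r0=0xc3
[4] flags=1000 → (cmp)
[5] flags=1000 VS?F → skip
[6] flags=1000 VC?T → r0=0xcd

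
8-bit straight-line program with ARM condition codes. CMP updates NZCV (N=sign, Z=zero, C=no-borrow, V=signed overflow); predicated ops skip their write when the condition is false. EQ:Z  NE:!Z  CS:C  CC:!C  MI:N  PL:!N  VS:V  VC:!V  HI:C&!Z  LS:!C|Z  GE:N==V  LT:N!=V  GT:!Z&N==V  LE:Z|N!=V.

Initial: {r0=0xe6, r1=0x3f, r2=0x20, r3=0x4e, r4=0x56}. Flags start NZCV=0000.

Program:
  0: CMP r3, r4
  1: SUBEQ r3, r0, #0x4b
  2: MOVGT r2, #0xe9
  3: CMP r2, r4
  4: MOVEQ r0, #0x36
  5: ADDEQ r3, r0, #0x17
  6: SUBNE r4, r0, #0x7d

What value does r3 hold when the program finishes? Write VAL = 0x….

0: ✓ CMP  NZCV=1000
1: · SUBEQ
2: · MOVGT
3: ✓ CMP  NZCV=1000
4: · MOVEQ
5: · ADDEQ
6: ✓ SUBNE  r4←0x69

VAL = 0x4e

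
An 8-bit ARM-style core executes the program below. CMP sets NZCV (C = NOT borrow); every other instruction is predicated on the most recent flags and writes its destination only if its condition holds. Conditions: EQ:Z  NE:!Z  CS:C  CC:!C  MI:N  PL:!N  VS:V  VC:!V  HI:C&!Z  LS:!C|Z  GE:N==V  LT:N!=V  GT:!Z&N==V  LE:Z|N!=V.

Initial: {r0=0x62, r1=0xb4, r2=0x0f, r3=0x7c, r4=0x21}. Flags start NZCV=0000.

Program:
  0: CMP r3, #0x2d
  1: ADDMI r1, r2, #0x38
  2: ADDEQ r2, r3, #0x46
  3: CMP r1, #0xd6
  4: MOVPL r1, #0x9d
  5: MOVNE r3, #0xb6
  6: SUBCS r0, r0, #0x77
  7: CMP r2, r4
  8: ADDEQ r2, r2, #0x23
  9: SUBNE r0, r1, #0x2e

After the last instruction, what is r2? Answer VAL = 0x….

[0] flags=0010 → (cmp)
[1] flags=0010 MI?F → skip
[2] flags=0010 EQ?F → skip
[3] flags=1000 → (cmp)
[4] flags=1000 PL?F → skip
[5] flags=1000 NE?T → r3=0xb6
[6] flags=1000 CS?F → skip
[7] flags=1000 → (cmp)
[8] flags=1000 EQ?F → skip
[9] flags=1000 NE?T → r0=0x86

VAL = 0x0f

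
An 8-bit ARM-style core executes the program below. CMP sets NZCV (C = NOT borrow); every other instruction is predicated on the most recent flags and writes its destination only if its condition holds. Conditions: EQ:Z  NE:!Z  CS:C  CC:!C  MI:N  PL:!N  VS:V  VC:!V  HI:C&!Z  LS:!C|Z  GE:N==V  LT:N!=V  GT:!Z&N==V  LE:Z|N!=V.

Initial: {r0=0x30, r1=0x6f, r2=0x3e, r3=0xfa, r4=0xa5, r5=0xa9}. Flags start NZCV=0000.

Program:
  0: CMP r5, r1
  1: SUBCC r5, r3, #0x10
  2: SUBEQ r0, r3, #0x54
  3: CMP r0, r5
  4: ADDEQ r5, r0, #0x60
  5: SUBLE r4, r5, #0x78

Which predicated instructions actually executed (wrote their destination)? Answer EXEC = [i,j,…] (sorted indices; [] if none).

EXEC = []

0: ✓ CMP  NZCV=0011
1: · SUBCC
2: · SUBEQ
3: ✓ CMP  NZCV=1001
4: · ADDEQ
5: · SUBLE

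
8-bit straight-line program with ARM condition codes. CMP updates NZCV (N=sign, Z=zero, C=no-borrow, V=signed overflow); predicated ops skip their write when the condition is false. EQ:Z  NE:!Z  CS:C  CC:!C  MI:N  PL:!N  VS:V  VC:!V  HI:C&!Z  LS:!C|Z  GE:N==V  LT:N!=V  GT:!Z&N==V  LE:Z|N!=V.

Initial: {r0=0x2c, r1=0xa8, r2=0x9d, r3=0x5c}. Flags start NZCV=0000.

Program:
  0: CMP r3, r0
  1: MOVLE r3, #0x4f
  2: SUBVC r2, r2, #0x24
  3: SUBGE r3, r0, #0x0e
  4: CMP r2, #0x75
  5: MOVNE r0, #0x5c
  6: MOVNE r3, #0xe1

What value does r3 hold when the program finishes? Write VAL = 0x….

VAL = 0xe1

0: ✓ CMP  NZCV=0010
1: · MOVLE
2: ✓ SUBVC  r2←0x79
3: ✓ SUBGE  r3←0x1e
4: ✓ CMP  NZCV=0010
5: ✓ MOVNE  r0←0x5c
6: ✓ MOVNE  r3←0xe1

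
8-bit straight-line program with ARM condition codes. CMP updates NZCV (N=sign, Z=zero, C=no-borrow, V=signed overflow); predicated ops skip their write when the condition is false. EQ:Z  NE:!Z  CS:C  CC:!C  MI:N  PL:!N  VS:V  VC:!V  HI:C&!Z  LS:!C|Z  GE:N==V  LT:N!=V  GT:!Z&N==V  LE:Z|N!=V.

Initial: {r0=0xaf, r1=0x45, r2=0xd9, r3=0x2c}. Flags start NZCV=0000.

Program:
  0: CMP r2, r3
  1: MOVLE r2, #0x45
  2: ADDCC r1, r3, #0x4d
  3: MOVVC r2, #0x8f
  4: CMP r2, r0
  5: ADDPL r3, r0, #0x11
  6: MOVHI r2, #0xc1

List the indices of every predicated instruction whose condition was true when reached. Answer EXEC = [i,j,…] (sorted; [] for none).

[0] flags=1010 → (cmp)
[1] flags=1010 LE?T → r2=0x45
[2] flags=1010 CC?F → skip
[3] flags=1010 VC?T → r2=0x8f
[4] flags=1000 → (cmp)
[5] flags=1000 PL?F → skip
[6] flags=1000 HI?F → skip

EXEC = [1,3]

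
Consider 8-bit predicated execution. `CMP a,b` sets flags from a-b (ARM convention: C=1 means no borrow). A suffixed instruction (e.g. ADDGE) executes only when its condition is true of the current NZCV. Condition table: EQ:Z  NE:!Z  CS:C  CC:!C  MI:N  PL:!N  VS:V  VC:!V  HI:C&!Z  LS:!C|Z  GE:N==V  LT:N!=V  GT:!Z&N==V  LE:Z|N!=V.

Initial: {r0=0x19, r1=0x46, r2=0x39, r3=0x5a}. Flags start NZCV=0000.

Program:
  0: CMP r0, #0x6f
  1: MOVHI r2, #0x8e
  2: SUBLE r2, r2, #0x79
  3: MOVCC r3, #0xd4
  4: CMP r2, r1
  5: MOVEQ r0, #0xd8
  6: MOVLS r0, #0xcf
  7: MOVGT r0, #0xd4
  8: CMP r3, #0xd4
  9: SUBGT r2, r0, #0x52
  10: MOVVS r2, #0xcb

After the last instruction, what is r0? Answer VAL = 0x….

[0] flags=1000 → (cmp)
[1] flags=1000 HI?F → skip
[2] flags=1000 LE?T → r2=0xc0
[3] flags=1000 CC?T → r3=0xd4
[4] flags=0011 → (cmp)
[5] flags=0011 EQ?F → skip
[6] flags=0011 LS?F → skip
[7] flags=0011 GT?F → skip
[8] flags=0110 → (cmp)
[9] flags=0110 GT?F → skip
[10] flags=0110 VS?F → skip

VAL = 0x19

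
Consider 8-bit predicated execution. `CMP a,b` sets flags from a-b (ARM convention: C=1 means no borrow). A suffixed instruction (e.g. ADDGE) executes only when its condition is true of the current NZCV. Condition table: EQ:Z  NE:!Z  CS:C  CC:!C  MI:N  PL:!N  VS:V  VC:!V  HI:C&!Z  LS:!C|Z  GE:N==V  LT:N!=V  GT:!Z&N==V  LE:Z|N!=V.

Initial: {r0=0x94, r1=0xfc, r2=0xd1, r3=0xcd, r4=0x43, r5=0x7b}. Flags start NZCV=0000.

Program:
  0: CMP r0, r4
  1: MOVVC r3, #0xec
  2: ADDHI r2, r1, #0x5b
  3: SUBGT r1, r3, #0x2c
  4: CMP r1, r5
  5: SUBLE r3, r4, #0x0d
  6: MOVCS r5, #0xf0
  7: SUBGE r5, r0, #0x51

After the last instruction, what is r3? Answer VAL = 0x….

[0] flags=0011 → (cmp)
[1] flags=0011 VC?F → skip
[2] flags=0011 HI?T → r2=0x57
[3] flags=0011 GT?F → skip
[4] flags=1010 → (cmp)
[5] flags=1010 LE?T → r3=0x36
[6] flags=1010 CS?T → r5=0xf0
[7] flags=1010 GE?F → skip

VAL = 0x36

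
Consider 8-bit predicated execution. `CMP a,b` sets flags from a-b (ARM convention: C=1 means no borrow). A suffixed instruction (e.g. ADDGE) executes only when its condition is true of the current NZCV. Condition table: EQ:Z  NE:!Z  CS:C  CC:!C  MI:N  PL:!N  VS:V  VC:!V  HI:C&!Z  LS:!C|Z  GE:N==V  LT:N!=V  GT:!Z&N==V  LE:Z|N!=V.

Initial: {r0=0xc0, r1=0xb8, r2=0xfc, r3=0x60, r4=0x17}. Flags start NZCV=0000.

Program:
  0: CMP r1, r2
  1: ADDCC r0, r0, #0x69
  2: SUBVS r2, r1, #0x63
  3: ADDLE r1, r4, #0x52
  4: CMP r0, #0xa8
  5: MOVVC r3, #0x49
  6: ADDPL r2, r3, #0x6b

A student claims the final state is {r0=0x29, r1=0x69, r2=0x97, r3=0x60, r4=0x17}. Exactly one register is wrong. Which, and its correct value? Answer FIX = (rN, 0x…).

0: ✓ CMP  NZCV=1000
1: ✓ ADDCC  r0←0x29
2: · SUBVS
3: ✓ ADDLE  r1←0x69
4: ✓ CMP  NZCV=1001
5: · MOVVC
6: · ADDPL

FIX = (r2, 0xfc)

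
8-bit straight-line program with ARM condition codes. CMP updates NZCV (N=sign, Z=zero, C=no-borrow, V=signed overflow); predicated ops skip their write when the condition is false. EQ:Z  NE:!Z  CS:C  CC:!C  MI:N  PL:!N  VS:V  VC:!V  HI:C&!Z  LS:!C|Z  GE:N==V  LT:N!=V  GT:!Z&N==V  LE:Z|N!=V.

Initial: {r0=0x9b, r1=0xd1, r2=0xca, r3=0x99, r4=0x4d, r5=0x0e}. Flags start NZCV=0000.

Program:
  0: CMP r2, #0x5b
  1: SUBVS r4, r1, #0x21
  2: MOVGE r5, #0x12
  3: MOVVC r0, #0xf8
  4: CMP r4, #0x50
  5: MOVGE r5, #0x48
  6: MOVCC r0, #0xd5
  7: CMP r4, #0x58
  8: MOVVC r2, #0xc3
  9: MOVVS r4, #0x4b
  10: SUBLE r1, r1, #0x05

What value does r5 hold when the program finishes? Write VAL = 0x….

VAL = 0x0e

0: ✓ CMP  NZCV=0011
1: ✓ SUBVS  r4←0xb0
2: · MOVGE
3: · MOVVC
4: ✓ CMP  NZCV=0011
5: · MOVGE
6: · MOVCC
7: ✓ CMP  NZCV=0011
8: · MOVVC
9: ✓ MOVVS  r4←0x4b
10: ✓ SUBLE  r1←0xcc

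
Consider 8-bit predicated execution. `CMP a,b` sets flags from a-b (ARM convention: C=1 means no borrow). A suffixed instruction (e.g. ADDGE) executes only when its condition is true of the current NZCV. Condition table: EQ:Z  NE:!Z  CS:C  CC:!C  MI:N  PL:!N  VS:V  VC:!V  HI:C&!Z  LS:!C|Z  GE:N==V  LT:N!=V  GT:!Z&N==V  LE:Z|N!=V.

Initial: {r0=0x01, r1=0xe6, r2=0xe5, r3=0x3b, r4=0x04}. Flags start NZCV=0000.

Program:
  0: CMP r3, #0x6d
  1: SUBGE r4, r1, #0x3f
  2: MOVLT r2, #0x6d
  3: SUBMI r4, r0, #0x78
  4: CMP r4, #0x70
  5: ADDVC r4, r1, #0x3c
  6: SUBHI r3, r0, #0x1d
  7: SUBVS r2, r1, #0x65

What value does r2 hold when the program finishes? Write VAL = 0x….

0: ✓ CMP  NZCV=1000
1: · SUBGE
2: ✓ MOVLT  r2←0x6d
3: ✓ SUBMI  r4←0x89
4: ✓ CMP  NZCV=0011
5: · ADDVC
6: ✓ SUBHI  r3←0xe4
7: ✓ SUBVS  r2←0x81

VAL = 0x81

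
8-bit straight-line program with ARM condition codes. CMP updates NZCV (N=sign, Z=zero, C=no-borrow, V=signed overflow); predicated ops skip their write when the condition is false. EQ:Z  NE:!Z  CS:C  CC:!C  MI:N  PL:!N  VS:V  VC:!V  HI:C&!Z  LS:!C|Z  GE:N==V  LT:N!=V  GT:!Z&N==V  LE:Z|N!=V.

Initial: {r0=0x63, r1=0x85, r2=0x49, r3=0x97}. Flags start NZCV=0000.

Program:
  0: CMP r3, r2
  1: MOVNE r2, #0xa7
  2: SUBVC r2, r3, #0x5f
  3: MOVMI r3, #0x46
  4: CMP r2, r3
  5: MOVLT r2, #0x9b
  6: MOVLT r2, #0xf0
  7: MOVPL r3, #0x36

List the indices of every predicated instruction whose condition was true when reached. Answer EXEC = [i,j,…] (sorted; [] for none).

[0] flags=0011 → (cmp)
[1] flags=0011 NE?T → r2=0xa7
[2] flags=0011 VC?F → skip
[3] flags=0011 MI?F → skip
[4] flags=0010 → (cmp)
[5] flags=0010 LT?F → skip
[6] flags=0010 LT?F → skip
[7] flags=0010 PL?T → r3=0x36

EXEC = [1,7]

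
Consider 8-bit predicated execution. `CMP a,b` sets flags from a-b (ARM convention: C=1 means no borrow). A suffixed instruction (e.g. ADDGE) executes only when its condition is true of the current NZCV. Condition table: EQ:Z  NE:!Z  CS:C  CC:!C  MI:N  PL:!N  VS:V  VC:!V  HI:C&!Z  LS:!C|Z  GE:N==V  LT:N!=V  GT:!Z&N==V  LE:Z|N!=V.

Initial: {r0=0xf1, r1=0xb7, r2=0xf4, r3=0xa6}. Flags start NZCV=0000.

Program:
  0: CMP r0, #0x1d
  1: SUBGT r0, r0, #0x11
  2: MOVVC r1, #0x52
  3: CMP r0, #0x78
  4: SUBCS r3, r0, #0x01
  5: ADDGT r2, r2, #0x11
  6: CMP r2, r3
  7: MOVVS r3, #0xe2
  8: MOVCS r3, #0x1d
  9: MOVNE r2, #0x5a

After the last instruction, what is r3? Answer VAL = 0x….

VAL = 0x1d

0: ✓ CMP  NZCV=1010
1: · SUBGT
2: ✓ MOVVC  r1←0x52
3: ✓ CMP  NZCV=0011
4: ✓ SUBCS  r3←0xf0
5: · ADDGT
6: ✓ CMP  NZCV=0010
7: · MOVVS
8: ✓ MOVCS  r3←0x1d
9: ✓ MOVNE  r2←0x5a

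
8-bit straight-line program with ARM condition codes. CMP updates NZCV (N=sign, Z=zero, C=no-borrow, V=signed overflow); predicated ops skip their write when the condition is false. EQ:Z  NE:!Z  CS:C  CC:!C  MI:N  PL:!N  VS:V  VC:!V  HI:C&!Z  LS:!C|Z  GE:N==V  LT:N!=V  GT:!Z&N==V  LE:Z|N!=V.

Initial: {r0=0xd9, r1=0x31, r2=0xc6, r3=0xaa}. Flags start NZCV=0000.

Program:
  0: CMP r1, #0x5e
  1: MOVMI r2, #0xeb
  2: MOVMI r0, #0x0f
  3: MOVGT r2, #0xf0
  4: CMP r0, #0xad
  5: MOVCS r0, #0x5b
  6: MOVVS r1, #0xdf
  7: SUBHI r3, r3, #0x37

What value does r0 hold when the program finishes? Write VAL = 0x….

0: ✓ CMP  NZCV=1000
1: ✓ MOVMI  r2←0xeb
2: ✓ MOVMI  r0←0x0f
3: · MOVGT
4: ✓ CMP  NZCV=0000
5: · MOVCS
6: · MOVVS
7: · SUBHI

VAL = 0x0f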